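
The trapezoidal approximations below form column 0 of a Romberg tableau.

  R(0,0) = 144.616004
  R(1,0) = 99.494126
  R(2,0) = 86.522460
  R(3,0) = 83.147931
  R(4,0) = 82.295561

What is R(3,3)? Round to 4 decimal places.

82.0108

Richardson extrapolation on the trapezoidal column (denominator 4−1=3):
R(1,1) = 99.494126 + (99.494126 − 144.616004)/3 = 84.453500
R(2,1) = 86.522460 + (86.522460 − 99.494126)/3 = 82.198571
R(3,1) = (4·83.147931 − 86.522460) / 3 = 82.023088
R(2,2) = 82.198571 + (82.198571 − 84.453500)/15 = 82.048242
R(3,2) = (16·82.023088 − 82.198571) / 15 = 82.011389
R(3,3) = (64·82.011389 − 82.048242) / 63 = 82.010804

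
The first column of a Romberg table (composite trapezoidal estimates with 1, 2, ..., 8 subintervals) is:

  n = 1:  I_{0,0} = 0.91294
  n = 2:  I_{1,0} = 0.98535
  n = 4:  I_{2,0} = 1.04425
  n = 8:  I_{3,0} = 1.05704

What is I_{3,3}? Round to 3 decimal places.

I_{1,1} = 0.98535 + (0.98535 − 0.91294)/3 = 1.00949
I_{2,1} = 1.04425 + (1.04425 − 0.98535)/3 = 1.06388
I_{3,1} = (4·1.05704 − 1.04425) / 3 = 1.06130
I_{2,2} = 1.06388 + (1.06388 − 1.00949)/15 = 1.06751
I_{3,2} = 1.06130 + (1.06130 − 1.06388)/15 = 1.06113
I_{3,3} = (64·1.06113 − 1.06751) / 63 = 1.06103

1.061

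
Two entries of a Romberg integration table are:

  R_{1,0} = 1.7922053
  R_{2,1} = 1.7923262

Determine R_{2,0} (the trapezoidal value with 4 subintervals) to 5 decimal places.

1.79230

From R_{2,1} = (4·R_{2,0} − R_{1,0})/3, solve for R_{2,0}:
4·R_{2,0} = 3·1.7923262 + 1.7922053 = 7.1691839
R_{2,0} = 1.7922960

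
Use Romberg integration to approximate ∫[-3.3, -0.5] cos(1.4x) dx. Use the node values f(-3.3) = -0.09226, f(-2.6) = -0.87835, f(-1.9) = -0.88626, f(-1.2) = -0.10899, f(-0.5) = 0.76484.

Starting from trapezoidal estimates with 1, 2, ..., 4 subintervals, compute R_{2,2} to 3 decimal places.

-1.167

R_{0,0} (trapezoid, 1 panel, h=2.8000): 0.94161
R_{1,0} (trapezoid, 2 panels, h=1.4000): -0.76996
R_{2,0} (trapezoid, 4 panels, h=0.7000): -1.07612
R_{1,1} = -0.76996 + (-0.76996 − 0.94161)/3 = -1.34048
R_{2,1} = -1.07612 + (-1.07612 − (-0.76996))/3 = -1.17817
R_{2,2} = -1.17817 + (-1.17817 − (-1.34048))/15 = -1.16735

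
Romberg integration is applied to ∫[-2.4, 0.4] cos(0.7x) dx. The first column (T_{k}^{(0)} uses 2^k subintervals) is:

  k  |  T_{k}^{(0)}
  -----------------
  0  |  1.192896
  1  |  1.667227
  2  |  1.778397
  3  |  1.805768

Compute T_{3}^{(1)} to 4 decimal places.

T_{3}^{(1)} = 1.805768 + (1.805768 − 1.778397)/3 = 1.814892

1.8149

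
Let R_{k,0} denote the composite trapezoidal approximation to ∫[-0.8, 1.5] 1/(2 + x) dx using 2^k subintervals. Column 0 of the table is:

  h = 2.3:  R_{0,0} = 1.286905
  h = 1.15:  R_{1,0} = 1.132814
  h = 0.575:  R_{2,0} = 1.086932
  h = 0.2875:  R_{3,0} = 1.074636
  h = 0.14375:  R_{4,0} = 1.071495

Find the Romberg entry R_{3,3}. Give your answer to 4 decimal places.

1.0705

R_{1,1} = 1.132814 + (1.132814 − 1.286905)/3 = 1.081450
R_{2,1} = 1.086932 + (1.086932 − 1.132814)/3 = 1.071638
R_{3,1} = (4·1.074636 − 1.086932) / 3 = 1.070537
R_{2,2} = (16·1.071638 − 1.081450) / 15 = 1.070984
R_{3,2} = (16·1.070537 − 1.071638) / 15 = 1.070464
R_{3,3} = 1.070464 + (1.070464 − 1.070984)/63 = 1.070456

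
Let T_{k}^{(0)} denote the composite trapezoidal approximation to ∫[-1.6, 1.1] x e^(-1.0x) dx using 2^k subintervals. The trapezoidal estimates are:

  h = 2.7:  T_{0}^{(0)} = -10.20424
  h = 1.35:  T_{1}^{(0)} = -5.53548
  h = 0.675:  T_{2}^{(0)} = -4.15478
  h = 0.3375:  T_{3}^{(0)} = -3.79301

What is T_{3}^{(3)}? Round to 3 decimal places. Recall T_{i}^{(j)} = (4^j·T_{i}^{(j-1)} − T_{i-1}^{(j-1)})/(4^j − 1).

T_{1}^{(1)} = (4·(-5.53548) − (-10.20424)) / 3 = -3.97923
T_{2}^{(1)} = (4·(-4.15478) − (-5.53548)) / 3 = -3.69455
T_{3}^{(1)} = (4·(-3.79301) − (-4.15478)) / 3 = -3.67242
T_{2}^{(2)} = (16·(-3.69455) − (-3.97923)) / 15 = -3.67557
T_{3}^{(2)} = (16·(-3.67242) − (-3.69455)) / 15 = -3.67094
T_{3}^{(3)} = (64·(-3.67094) − (-3.67557)) / 63 = -3.67087
(Column j=1 coincides with Simpson's rule on the same nodes.)

-3.671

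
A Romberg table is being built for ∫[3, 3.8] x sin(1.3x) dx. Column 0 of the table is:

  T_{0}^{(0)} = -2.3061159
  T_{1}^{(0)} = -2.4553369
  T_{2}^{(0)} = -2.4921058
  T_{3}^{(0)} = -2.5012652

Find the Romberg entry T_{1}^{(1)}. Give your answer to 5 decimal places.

T_{1}^{(1)} = (4·(-2.4553369) − (-2.3061159)) / 3 = -2.5050772
(Column j=1 coincides with Simpson's rule on the same nodes.)

-2.50508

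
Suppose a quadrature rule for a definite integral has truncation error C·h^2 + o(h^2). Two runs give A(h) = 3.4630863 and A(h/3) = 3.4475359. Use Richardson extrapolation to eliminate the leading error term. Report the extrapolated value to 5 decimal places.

3.44559

The leading error scales as h^2; refining by a factor of 3 reduces it by 3^2 = 9.
Extrapolated value = (9·A(h/3) − A(h)) / (9 − 1)
= (9·3.4475359 − 3.4630863) / 8
= 27.5647368 / 8 = 3.4455921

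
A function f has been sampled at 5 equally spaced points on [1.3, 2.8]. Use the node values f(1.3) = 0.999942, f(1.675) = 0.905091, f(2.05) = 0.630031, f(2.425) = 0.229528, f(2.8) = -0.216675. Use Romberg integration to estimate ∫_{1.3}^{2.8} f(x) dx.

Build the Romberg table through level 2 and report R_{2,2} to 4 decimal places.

0.8225

R_{0,0} (trapezoid, 1 panel, h=1.5000): 0.587450
R_{1,0} (trapezoid, 2 panels, h=0.7500): 0.766248
R_{2,0} (trapezoid, 4 panels, h=0.3750): 0.808606
R_{1,1} = 0.766248 + (0.766248 − 0.587450)/3 = 0.825847
R_{2,1} = 0.808606 + (0.808606 − 0.766248)/3 = 0.822725
R_{2,2} = 0.822725 + (0.822725 − 0.825847)/15 = 0.822517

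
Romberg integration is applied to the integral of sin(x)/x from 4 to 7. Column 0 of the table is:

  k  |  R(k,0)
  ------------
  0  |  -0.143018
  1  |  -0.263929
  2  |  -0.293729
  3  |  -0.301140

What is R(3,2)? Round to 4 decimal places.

Richardson extrapolation on the trapezoidal column (denominator 4−1=3):
R(2,1) = -0.293729 + (-0.293729 − (-0.263929))/3 = -0.303662
R(3,1) = -0.301140 + (-0.301140 − (-0.293729))/3 = -0.303610
R(3,2) = -0.303610 + (-0.303610 − (-0.303662))/15 = -0.303607

-0.3036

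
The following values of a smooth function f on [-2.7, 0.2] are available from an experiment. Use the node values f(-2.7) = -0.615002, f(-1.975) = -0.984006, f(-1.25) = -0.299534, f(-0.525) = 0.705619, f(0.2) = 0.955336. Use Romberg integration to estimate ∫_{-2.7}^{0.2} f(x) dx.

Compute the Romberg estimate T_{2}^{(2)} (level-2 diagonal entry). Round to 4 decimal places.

-0.3261

T_{0}^{(0)} (trapezoid, 1 panel, h=2.9000): 0.493484
T_{1}^{(0)} (trapezoid, 2 panels, h=1.4500): -0.187582
T_{2}^{(0)} (trapezoid, 4 panels, h=0.7250): -0.295622
T_{1}^{(1)} = -0.187582 + (-0.187582 − 0.493484)/3 = -0.414604
T_{2}^{(1)} = -0.295622 + (-0.295622 − (-0.187582))/3 = -0.331635
T_{2}^{(2)} = -0.331635 + (-0.331635 − (-0.414604))/15 = -0.326104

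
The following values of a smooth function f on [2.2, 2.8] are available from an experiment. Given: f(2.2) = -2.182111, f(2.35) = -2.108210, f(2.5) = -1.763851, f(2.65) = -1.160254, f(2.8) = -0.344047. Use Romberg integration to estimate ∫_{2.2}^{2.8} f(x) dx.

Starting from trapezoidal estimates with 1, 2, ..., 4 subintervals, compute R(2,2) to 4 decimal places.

R(0,0) (trapezoid, 1 panel, h=0.6000): -0.757847
R(1,0) (trapezoid, 2 panels, h=0.3000): -0.908079
R(2,0) (trapezoid, 4 panels, h=0.1500): -0.944309
R(1,1) = -0.908079 + (-0.908079 − (-0.757847))/3 = -0.958156
R(2,1) = -0.944309 + (-0.944309 − (-0.908079))/3 = -0.956386
R(2,2) = -0.956386 + (-0.956386 − (-0.958156))/15 = -0.956268

-0.9563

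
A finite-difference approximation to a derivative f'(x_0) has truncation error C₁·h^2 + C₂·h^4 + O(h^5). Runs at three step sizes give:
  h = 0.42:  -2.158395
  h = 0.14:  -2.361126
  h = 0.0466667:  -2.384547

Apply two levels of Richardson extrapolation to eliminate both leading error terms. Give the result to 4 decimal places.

-2.3875

First eliminate the h^2 term (factor 3^2 = 9):
  B₁ = (9·(-2.361126) − (-2.158395))/8 = -2.386467
  B₂ = (9·(-2.384547) − (-2.361126))/8 = -2.387475
Then eliminate the h^4 term (factor 3^4 = 81):
  (81·(-2.387475) − (-2.386467))/80 = -2.387488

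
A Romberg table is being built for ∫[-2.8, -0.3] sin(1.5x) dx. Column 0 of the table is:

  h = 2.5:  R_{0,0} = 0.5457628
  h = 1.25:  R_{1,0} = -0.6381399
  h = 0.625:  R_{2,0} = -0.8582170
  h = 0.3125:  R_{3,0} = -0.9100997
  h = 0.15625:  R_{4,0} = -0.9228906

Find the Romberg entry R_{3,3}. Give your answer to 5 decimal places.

R_{1,1} = (4·(-0.6381399) − 0.5457628) / 3 = -1.0327741
R_{2,1} = -0.8582170 + (-0.8582170 − (-0.6381399))/3 = -0.9315760
R_{3,1} = (4·(-0.9100997) − (-0.8582170)) / 3 = -0.9273939
R_{2,2} = (16·(-0.9315760) − (-1.0327741)) / 15 = -0.9248295
R_{3,2} = (16·(-0.9273939) − (-0.9315760)) / 15 = -0.9271151
R_{3,3} = (64·(-0.9271151) − (-0.9248295)) / 63 = -0.9271514
(Column j=1 coincides with Simpson's rule on the same nodes.)

-0.92715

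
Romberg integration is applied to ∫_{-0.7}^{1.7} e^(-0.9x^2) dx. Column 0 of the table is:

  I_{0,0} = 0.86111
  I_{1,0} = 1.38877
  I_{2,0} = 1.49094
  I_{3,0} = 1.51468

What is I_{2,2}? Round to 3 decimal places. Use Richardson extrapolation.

I_{1,1} = (4·1.38877 − 0.86111) / 3 = 1.56466
I_{2,1} = (4·1.49094 − 1.38877) / 3 = 1.52500
I_{2,2} = (16·1.52500 − 1.56466) / 15 = 1.52236

1.522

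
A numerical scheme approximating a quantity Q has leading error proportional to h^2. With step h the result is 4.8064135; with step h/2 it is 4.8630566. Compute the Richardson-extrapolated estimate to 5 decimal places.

4.88194

Extrapolated value = (4·A(h/2) − A(h)) / (4 − 1)
= (4·4.8630566 − 4.8064135) / 3
= 14.6458129 / 3 = 4.8819376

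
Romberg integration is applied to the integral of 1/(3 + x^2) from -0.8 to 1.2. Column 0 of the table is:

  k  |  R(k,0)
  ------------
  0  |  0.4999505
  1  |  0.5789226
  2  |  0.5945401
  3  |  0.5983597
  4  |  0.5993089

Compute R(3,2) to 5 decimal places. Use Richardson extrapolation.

0.59963

Richardson extrapolation on the trapezoidal column (denominator 4−1=3):
R(2,1) = 0.5945401 + (0.5945401 − 0.5789226)/3 = 0.5997459
R(3,1) = (4·0.5983597 − 0.5945401) / 3 = 0.5996329
R(3,2) = (16·0.5996329 − 0.5997459) / 15 = 0.5996254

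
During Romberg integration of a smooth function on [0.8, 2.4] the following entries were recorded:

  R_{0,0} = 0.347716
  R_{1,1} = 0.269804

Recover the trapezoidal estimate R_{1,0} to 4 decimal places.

From R_{1,1} = (4·R_{1,0} − R_{0,0})/3, solve for R_{1,0}:
4·R_{1,0} = 3·0.269804 + 0.347716 = 1.157128
R_{1,0} = 0.289282

0.2893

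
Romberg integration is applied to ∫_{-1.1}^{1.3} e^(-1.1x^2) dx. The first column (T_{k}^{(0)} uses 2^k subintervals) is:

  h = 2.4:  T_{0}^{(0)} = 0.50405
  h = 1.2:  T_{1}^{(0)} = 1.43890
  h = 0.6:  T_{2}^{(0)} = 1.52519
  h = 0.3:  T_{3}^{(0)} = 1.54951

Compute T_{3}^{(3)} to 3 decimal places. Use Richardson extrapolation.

T_{1}^{(1)} = 1.43890 + (1.43890 − 0.50405)/3 = 1.75052
T_{2}^{(1)} = 1.52519 + (1.52519 − 1.43890)/3 = 1.55395
T_{3}^{(1)} = (4·1.54951 − 1.52519) / 3 = 1.55762
T_{2}^{(2)} = 1.55395 + (1.55395 − 1.75052)/15 = 1.54085
T_{3}^{(2)} = 1.55762 + (1.55762 − 1.55395)/15 = 1.55786
T_{3}^{(3)} = (64·1.55786 − 1.54085) / 63 = 1.55813

1.558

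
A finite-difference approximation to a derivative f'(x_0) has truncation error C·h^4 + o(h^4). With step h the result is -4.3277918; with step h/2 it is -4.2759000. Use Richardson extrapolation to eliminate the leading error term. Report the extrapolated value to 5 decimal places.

-4.27244

The leading error scales as h^4; refining by a factor of 2 reduces it by 2^4 = 16.
Extrapolated value = (16·A(h/2) − A(h)) / (16 − 1)
= (16·(-4.2759000) − (-4.3277918)) / 15
= -64.0866082 / 15 = -4.2724405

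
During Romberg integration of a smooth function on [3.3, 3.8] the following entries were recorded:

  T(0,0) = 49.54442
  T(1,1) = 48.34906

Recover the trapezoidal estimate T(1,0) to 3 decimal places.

From T(1,1) = (4·T(1,0) − T(0,0))/3, solve for T(1,0):
4·T(1,0) = 3·48.34906 + 49.54442 = 194.59160
T(1,0) = 48.64790

48.648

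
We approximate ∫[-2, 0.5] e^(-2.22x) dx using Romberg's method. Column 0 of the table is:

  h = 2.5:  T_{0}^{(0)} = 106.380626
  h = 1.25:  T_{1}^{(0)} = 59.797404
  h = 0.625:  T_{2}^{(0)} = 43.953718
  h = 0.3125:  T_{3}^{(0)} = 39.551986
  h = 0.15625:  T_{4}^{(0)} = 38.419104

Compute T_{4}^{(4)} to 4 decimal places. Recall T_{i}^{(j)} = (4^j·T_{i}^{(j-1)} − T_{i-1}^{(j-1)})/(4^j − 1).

38.0385

Richardson extrapolation on the trapezoidal column (denominator 4−1=3):
T_{1}^{(1)} = (4·59.797404 − 106.380626) / 3 = 44.269663
T_{2}^{(1)} = (4·43.953718 − 59.797404) / 3 = 38.672489
T_{3}^{(1)} = (4·39.551986 − 43.953718) / 3 = 38.084742
T_{4}^{(1)} = 38.419104 + (38.419104 − 39.551986)/3 = 38.041477
T_{2}^{(2)} = (16·38.672489 − 44.269663) / 15 = 38.299344
T_{3}^{(2)} = (16·38.084742 − 38.672489) / 15 = 38.045559
T_{4}^{(2)} = 38.041477 + (38.041477 − 38.084742)/15 = 38.038593
T_{3}^{(3)} = (64·38.045559 − 38.299344) / 63 = 38.041531
T_{4}^{(3)} = 38.038593 + (38.038593 − 38.045559)/63 = 38.038482
T_{4}^{(4)} = (256·38.038482 − 38.041531) / 255 = 38.038470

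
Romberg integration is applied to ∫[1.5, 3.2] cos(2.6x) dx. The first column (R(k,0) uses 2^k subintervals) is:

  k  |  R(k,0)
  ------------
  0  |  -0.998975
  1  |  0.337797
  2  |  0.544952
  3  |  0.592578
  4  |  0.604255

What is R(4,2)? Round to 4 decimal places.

Richardson extrapolation on the trapezoidal column (denominator 4−1=3):
R(3,1) = 0.592578 + (0.592578 − 0.544952)/3 = 0.608453
R(4,1) = (4·0.604255 − 0.592578) / 3 = 0.608147
R(4,2) = (16·0.608147 − 0.608453) / 15 = 0.608127

0.6081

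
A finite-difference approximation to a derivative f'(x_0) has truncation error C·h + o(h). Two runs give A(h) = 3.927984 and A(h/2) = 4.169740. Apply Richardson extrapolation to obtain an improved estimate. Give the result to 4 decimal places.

4.4115

Extrapolated value = (2·A(h/2) − A(h)) / (2 − 1)
= (2·4.169740 − 3.927984) / 1
= 4.411496 / 1 = 4.411496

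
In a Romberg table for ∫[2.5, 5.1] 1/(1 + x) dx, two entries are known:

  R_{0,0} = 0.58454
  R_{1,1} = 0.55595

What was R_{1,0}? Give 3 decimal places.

0.563

From R_{1,1} = (4·R_{1,0} − R_{0,0})/3, solve for R_{1,0}:
4·R_{1,0} = 3·0.55595 + 0.58454 = 2.25239
R_{1,0} = 0.56310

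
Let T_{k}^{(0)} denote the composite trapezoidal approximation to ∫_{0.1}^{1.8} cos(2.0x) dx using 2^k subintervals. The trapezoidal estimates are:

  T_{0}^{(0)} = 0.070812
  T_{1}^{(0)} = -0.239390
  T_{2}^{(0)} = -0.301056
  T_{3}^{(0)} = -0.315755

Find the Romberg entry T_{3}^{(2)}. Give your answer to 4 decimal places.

-0.3206

Richardson extrapolation on the trapezoidal column (denominator 4−1=3):
T_{2}^{(1)} = -0.301056 + (-0.301056 − (-0.239390))/3 = -0.321611
T_{3}^{(1)} = (4·(-0.315755) − (-0.301056)) / 3 = -0.320655
T_{3}^{(2)} = -0.320655 + (-0.320655 − (-0.321611))/15 = -0.320591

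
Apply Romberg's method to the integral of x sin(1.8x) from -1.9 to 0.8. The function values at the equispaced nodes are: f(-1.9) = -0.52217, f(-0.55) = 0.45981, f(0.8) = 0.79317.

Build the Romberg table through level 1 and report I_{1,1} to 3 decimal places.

I_{0,0} (trapezoid, 1 panel, h=2.7000): 0.36585
I_{1,0} (trapezoid, 2 panels, h=1.3500): 0.80367
I_{1,1} = 0.80367 + (0.80367 − 0.36585)/3 = 0.94961

0.950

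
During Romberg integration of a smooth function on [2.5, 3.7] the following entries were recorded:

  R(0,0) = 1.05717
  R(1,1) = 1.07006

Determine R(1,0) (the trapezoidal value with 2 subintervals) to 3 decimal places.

1.067

From R(1,1) = (4·R(1,0) − R(0,0))/3, solve for R(1,0):
4·R(1,0) = 3·1.07006 + 1.05717 = 4.26735
R(1,0) = 1.06684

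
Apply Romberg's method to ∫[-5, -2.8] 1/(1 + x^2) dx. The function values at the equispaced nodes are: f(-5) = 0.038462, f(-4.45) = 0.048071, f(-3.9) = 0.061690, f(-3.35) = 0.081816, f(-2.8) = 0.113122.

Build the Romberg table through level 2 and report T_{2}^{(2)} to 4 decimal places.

0.1456

T_{0}^{(0)} (trapezoid, 1 panel, h=2.2000): 0.166742
T_{1}^{(0)} (trapezoid, 2 panels, h=1.1000): 0.151230
T_{2}^{(0)} (trapezoid, 4 panels, h=0.5500): 0.147053
T_{1}^{(1)} = 0.151230 + (0.151230 − 0.166742)/3 = 0.146059
T_{2}^{(1)} = 0.147053 + (0.147053 − 0.151230)/3 = 0.145661
T_{2}^{(2)} = 0.145661 + (0.145661 − 0.146059)/15 = 0.145634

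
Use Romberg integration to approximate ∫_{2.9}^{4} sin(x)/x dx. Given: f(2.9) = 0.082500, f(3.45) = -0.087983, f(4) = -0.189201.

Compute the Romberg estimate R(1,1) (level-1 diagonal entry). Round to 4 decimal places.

R(0,0) (trapezoid, 1 panel, h=1.1000): -0.058686
R(1,0) (trapezoid, 2 panels, h=0.5500): -0.077733
R(1,1) = -0.077733 + (-0.077733 − (-0.058686))/3 = -0.084082

-0.0841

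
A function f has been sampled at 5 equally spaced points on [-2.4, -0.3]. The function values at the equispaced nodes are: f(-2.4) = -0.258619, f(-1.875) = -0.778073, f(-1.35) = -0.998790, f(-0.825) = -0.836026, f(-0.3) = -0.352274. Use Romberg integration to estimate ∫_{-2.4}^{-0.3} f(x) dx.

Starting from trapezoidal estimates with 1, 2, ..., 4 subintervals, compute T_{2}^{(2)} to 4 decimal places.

T_{0}^{(0)} (trapezoid, 1 panel, h=2.1000): -0.641438
T_{1}^{(0)} (trapezoid, 2 panels, h=1.0500): -1.369448
T_{2}^{(0)} (trapezoid, 4 panels, h=0.5250): -1.532126
T_{1}^{(1)} = -1.369448 + (-1.369448 − (-0.641438))/3 = -1.612118
T_{2}^{(1)} = -1.532126 + (-1.532126 − (-1.369448))/3 = -1.586352
T_{2}^{(2)} = -1.586352 + (-1.586352 − (-1.612118))/15 = -1.584634

-1.5846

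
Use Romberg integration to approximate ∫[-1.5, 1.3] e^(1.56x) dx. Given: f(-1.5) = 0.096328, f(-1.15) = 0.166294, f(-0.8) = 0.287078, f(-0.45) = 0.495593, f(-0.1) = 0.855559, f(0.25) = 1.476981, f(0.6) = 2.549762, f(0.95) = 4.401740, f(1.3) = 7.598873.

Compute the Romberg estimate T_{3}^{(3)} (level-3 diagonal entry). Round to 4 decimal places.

T_{0}^{(0)} (trapezoid, 1 panel, h=2.8000): 10.773281
T_{1}^{(0)} (trapezoid, 2 panels, h=1.4000): 6.584423
T_{2}^{(0)} (trapezoid, 4 panels, h=0.7000): 5.278000
T_{3}^{(0)} (trapezoid, 8 panels, h=0.3500): 4.928213
T_{1}^{(1)} = 6.584423 + (6.584423 − 10.773281)/3 = 5.188137
T_{2}^{(1)} = 5.278000 + (5.278000 − 6.584423)/3 = 4.842526
T_{3}^{(1)} = 4.928213 + (4.928213 − 5.278000)/3 = 4.811617
T_{2}^{(2)} = 4.842526 + (4.842526 − 5.188137)/15 = 4.819485
T_{3}^{(2)} = 4.811617 + (4.811617 − 4.842526)/15 = 4.809556
T_{3}^{(3)} = 4.809556 + (4.809556 − 4.819485)/63 = 4.809398

4.8094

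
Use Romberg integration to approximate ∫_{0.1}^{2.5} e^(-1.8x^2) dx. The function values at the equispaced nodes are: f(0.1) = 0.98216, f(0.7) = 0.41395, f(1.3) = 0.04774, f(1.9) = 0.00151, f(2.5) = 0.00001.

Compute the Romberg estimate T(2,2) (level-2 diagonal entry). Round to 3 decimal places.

T(0,0) (trapezoid, 1 panel, h=2.4000): 1.17860
T(1,0) (trapezoid, 2 panels, h=1.2000): 0.64659
T(2,0) (trapezoid, 4 panels, h=0.6000): 0.57257
T(1,1) = 0.64659 + (0.64659 − 1.17860)/3 = 0.46925
T(2,1) = 0.57257 + (0.57257 − 0.64659)/3 = 0.54790
T(2,2) = 0.54790 + (0.54790 − 0.46925)/15 = 0.55314

0.553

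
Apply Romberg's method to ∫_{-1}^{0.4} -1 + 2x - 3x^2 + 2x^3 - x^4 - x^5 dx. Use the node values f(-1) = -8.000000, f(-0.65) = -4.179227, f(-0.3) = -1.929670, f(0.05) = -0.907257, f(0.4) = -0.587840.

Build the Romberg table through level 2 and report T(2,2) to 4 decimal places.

T(0,0) (trapezoid, 1 panel, h=1.4000): -6.011488
T(1,0) (trapezoid, 2 panels, h=0.7000): -4.356513
T(2,0) (trapezoid, 4 panels, h=0.3500): -3.958526
T(1,1) = -4.356513 + (-4.356513 − (-6.011488))/3 = -3.804855
T(2,1) = -3.958526 + (-3.958526 − (-4.356513))/3 = -3.825864
T(2,2) = -3.825864 + (-3.825864 − (-3.804855))/15 = -3.827265

-3.8273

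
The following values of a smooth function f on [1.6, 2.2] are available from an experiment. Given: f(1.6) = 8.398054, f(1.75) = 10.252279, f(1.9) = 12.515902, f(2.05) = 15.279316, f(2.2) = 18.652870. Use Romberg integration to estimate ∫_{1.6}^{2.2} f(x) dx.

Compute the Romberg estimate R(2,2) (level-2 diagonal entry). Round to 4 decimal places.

R(0,0) (trapezoid, 1 panel, h=0.6000): 8.115277
R(1,0) (trapezoid, 2 panels, h=0.3000): 7.812409
R(2,0) (trapezoid, 4 panels, h=0.1500): 7.735944
R(1,1) = 7.812409 + (7.812409 − 8.115277)/3 = 7.711453
R(2,1) = 7.735944 + (7.735944 − 7.812409)/3 = 7.710456
R(2,2) = 7.710456 + (7.710456 − 7.711453)/15 = 7.710390

7.7104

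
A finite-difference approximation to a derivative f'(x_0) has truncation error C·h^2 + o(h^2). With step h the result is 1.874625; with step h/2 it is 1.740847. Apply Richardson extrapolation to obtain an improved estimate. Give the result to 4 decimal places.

The leading error scales as h^2; refining by a factor of 2 reduces it by 2^2 = 4.
Extrapolated value = (4·A(h/2) − A(h)) / (4 − 1)
= (4·1.740847 − 1.874625) / 3
= 5.088763 / 3 = 1.696254

1.6963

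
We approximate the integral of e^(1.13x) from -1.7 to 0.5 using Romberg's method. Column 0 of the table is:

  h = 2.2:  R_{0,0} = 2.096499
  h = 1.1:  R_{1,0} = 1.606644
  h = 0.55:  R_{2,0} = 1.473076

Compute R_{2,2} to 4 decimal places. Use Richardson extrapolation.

1.4276

Richardson extrapolation on the trapezoidal column (denominator 4−1=3):
R_{1,1} = 1.606644 + (1.606644 − 2.096499)/3 = 1.443359
R_{2,1} = 1.473076 + (1.473076 − 1.606644)/3 = 1.428553
R_{2,2} = (16·1.428553 − 1.443359) / 15 = 1.427566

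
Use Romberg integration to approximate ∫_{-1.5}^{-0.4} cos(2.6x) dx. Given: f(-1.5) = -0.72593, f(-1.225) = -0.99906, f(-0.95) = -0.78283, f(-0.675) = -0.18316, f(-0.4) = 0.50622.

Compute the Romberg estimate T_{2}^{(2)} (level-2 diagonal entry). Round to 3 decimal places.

-0.596

T_{0}^{(0)} (trapezoid, 1 panel, h=1.1000): -0.12084
T_{1}^{(0)} (trapezoid, 2 panels, h=0.5500): -0.49098
T_{2}^{(0)} (trapezoid, 4 panels, h=0.2750): -0.57060
T_{1}^{(1)} = -0.49098 + (-0.49098 − (-0.12084))/3 = -0.61436
T_{2}^{(1)} = -0.57060 + (-0.57060 − (-0.49098))/3 = -0.59714
T_{2}^{(2)} = -0.59714 + (-0.59714 − (-0.61436))/15 = -0.59599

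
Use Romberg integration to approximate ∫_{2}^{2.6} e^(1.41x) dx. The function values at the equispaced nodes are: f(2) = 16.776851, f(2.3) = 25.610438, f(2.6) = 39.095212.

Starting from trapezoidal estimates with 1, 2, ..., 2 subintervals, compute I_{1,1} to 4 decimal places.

15.8314

I_{0,0} (trapezoid, 1 panel, h=0.6000): 16.761619
I_{1,0} (trapezoid, 2 panels, h=0.3000): 16.063941
I_{1,1} = 16.063941 + (16.063941 − 16.761619)/3 = 15.831382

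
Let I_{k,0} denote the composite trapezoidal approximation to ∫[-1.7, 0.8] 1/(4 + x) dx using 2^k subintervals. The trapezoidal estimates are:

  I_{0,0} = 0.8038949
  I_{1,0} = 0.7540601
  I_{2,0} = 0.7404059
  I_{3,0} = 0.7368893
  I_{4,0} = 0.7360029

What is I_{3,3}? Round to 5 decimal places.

I_{1,1} = (4·0.7540601 − 0.8038949) / 3 = 0.7374485
I_{2,1} = 0.7404059 + (0.7404059 − 0.7540601)/3 = 0.7358545
I_{3,1} = 0.7368893 + (0.7368893 − 0.7404059)/3 = 0.7357171
I_{2,2} = 0.7358545 + (0.7358545 − 0.7374485)/15 = 0.7357482
I_{3,2} = (16·0.7357171 − 0.7358545) / 15 = 0.7357079
I_{3,3} = (64·0.7357079 − 0.7357482) / 63 = 0.7357073

0.73571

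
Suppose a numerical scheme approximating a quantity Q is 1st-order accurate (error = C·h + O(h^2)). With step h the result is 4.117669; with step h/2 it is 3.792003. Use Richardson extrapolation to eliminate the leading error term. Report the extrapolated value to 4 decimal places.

3.4663

The leading error scales as h; refining by a factor of 2 reduces it by 2^1 = 2.
Extrapolated value = (2·A(h/2) − A(h)) / (2 − 1)
= (2·3.792003 − 4.117669) / 1
= 3.466337 / 1 = 3.466337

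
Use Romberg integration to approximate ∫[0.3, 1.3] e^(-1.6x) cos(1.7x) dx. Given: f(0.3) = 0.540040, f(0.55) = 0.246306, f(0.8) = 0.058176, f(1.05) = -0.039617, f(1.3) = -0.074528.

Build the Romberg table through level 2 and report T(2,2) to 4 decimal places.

0.1175

T(0,0) (trapezoid, 1 panel, h=1.0000): 0.232756
T(1,0) (trapezoid, 2 panels, h=0.5000): 0.145466
T(2,0) (trapezoid, 4 panels, h=0.2500): 0.124405
T(1,1) = 0.145466 + (0.145466 − 0.232756)/3 = 0.116369
T(2,1) = 0.124405 + (0.124405 − 0.145466)/3 = 0.117385
T(2,2) = 0.117385 + (0.117385 − 0.116369)/15 = 0.117453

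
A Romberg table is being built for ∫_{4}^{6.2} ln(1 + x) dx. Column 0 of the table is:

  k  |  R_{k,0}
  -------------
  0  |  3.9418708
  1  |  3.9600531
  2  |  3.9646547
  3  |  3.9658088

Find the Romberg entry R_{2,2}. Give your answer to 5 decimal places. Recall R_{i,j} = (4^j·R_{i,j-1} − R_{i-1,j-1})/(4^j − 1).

3.96619

R_{1,1} = 3.9600531 + (3.9600531 − 3.9418708)/3 = 3.9661139
R_{2,1} = 3.9646547 + (3.9646547 − 3.9600531)/3 = 3.9661886
R_{2,2} = 3.9661886 + (3.9661886 − 3.9661139)/15 = 3.9661936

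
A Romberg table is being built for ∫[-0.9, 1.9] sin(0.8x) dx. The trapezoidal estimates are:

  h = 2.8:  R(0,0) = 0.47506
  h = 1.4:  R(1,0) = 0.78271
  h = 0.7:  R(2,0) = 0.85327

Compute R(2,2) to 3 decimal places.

0.876

Richardson extrapolation on the trapezoidal column (denominator 4−1=3):
R(1,1) = 0.78271 + (0.78271 − 0.47506)/3 = 0.88526
R(2,1) = 0.85327 + (0.85327 − 0.78271)/3 = 0.87679
R(2,2) = (16·0.87679 − 0.88526) / 15 = 0.87623
(Column j=1 coincides with Simpson's rule on the same nodes.)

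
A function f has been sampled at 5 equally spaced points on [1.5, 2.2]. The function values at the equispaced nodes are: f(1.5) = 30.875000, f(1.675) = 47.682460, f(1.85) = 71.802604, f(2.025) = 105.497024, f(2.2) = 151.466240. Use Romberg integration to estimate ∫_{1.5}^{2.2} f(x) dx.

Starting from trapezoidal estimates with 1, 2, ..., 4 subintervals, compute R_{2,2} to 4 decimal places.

R_{0,0} (trapezoid, 1 panel, h=0.7000): 63.819434
R_{1,0} (trapezoid, 2 panels, h=0.3500): 57.040628
R_{2,0} (trapezoid, 4 panels, h=0.1750): 55.326724
R_{1,1} = 57.040628 + (57.040628 − 63.819434)/3 = 54.781026
R_{2,1} = 55.326724 + (55.326724 − 57.040628)/3 = 54.755423
R_{2,2} = 54.755423 + (54.755423 − 54.781026)/15 = 54.753716

54.7537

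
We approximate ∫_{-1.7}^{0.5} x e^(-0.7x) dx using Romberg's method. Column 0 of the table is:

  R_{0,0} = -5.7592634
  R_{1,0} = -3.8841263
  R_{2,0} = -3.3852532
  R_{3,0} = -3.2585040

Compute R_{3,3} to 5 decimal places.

-3.21607

R_{1,1} = (4·(-3.8841263) − (-5.7592634)) / 3 = -3.2590806
R_{2,1} = (4·(-3.3852532) − (-3.8841263)) / 3 = -3.2189622
R_{3,1} = -3.2585040 + (-3.2585040 − (-3.3852532))/3 = -3.2162543
R_{2,2} = (16·(-3.2189622) − (-3.2590806)) / 15 = -3.2162876
R_{3,2} = (16·(-3.2162543) − (-3.2189622)) / 15 = -3.2160738
R_{3,3} = (64·(-3.2160738) − (-3.2162876)) / 63 = -3.2160704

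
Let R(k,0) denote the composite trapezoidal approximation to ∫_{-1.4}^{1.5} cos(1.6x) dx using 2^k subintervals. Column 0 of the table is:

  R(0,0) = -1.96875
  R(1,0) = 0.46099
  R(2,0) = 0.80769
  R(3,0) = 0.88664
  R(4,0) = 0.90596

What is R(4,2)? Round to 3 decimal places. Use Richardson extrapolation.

Richardson extrapolation on the trapezoidal column (denominator 4−1=3):
R(3,1) = 0.88664 + (0.88664 − 0.80769)/3 = 0.91296
R(4,1) = (4·0.90596 − 0.88664) / 3 = 0.91240
R(4,2) = (16·0.91240 − 0.91296) / 15 = 0.91236

0.912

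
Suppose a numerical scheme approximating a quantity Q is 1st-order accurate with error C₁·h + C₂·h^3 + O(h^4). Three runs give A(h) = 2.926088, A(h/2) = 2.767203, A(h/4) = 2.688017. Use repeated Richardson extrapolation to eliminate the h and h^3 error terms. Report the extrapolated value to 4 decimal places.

First eliminate the h term (factor 2^1 = 2):
  B₁ = (2·2.767203 − 2.926088)/1 = 2.608318
  B₂ = (2·2.688017 − 2.767203)/1 = 2.608831
Then eliminate the h^3 term (factor 2^3 = 8):
  (8·2.608831 − 2.608318)/7 = 2.608904

2.6089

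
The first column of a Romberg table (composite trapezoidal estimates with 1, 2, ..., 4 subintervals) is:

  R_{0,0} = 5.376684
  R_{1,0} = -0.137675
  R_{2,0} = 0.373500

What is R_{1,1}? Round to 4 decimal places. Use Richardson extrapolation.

Richardson extrapolation on the trapezoidal column (denominator 4−1=3):
R_{1,1} = (4·(-0.137675) − 5.376684) / 3 = -1.975795

-1.9758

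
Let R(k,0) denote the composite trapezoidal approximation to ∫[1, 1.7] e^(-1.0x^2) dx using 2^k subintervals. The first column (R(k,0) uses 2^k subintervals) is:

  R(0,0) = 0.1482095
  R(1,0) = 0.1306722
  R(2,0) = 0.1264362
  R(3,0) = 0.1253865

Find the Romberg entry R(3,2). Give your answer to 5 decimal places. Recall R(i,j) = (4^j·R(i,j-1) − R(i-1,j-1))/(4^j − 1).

0.12504

Richardson extrapolation on the trapezoidal column (denominator 4−1=3):
R(2,1) = 0.1264362 + (0.1264362 − 0.1306722)/3 = 0.1250242
R(3,1) = 0.1253865 + (0.1253865 − 0.1264362)/3 = 0.1250366
R(3,2) = (16·0.1250366 − 0.1250242) / 15 = 0.1250374
(Column j=1 coincides with Simpson's rule on the same nodes.)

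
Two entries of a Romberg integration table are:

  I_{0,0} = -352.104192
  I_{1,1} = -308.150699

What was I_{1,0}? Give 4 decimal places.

From I_{1,1} = (4·I_{1,0} − I_{0,0})/3, solve for I_{1,0}:
4·I_{1,0} = 3·(-308.150699) + (-352.104192) = -1276.556289
I_{1,0} = -319.139072

-319.1391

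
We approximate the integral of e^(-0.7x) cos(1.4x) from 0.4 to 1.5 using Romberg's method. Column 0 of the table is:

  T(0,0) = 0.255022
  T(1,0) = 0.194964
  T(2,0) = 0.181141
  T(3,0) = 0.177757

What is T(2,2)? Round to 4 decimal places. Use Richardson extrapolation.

Richardson extrapolation on the trapezoidal column (denominator 4−1=3):
T(1,1) = (4·0.194964 − 0.255022) / 3 = 0.174945
T(2,1) = 0.181141 + (0.181141 − 0.194964)/3 = 0.176533
T(2,2) = (16·0.176533 − 0.174945) / 15 = 0.176639

0.1766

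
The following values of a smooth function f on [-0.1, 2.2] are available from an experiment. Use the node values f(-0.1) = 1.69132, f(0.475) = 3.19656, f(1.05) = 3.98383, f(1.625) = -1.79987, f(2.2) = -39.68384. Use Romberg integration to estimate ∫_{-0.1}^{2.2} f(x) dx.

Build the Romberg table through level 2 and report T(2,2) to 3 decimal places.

-4.433

T(0,0) (trapezoid, 1 panel, h=2.3000): -43.69140
T(1,0) (trapezoid, 2 panels, h=1.1500): -17.26429
T(2,0) (trapezoid, 4 panels, h=0.5750): -7.82905
T(1,1) = -17.26429 + (-17.26429 − (-43.69140))/3 = -8.45525
T(2,1) = -7.82905 + (-7.82905 − (-17.26429))/3 = -4.68397
T(2,2) = -4.68397 + (-4.68397 − (-8.45525))/15 = -4.43255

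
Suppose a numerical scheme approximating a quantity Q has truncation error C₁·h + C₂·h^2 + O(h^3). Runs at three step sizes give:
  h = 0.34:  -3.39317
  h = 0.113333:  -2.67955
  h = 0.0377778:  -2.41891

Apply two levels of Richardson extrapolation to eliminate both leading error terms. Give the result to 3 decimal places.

First eliminate the h term (factor 3^1 = 3):
  B₁ = (3·(-2.67955) − (-3.39317))/2 = -2.32274
  B₂ = (3·(-2.41891) − (-2.67955))/2 = -2.28859
Then eliminate the h^2 term (factor 3^2 = 9):
  (9·(-2.28859) − (-2.32274))/8 = -2.28432

-2.284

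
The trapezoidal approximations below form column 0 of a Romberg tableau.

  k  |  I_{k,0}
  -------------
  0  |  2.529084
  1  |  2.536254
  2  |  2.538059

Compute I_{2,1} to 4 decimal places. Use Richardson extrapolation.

Richardson extrapolation on the trapezoidal column (denominator 4−1=3):
I_{2,1} = 2.538059 + (2.538059 − 2.536254)/3 = 2.538661
(Column j=1 coincides with Simpson's rule on the same nodes.)

2.5387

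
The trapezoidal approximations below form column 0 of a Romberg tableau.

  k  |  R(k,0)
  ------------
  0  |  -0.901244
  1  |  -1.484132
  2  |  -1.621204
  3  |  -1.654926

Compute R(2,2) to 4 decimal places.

R(1,1) = -1.484132 + (-1.484132 − (-0.901244))/3 = -1.678428
R(2,1) = (4·(-1.621204) − (-1.484132)) / 3 = -1.666895
R(2,2) = (16·(-1.666895) − (-1.678428)) / 15 = -1.666126

-1.6661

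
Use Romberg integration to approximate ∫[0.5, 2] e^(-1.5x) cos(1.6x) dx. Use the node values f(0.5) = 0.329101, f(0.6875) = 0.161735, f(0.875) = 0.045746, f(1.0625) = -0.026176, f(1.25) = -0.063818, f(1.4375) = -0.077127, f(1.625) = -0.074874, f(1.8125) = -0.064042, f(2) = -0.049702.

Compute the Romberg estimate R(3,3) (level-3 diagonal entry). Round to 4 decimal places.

R(0,0) (trapezoid, 1 panel, h=1.5000): 0.209549
R(1,0) (trapezoid, 2 panels, h=0.7500): 0.056911
R(2,0) (trapezoid, 4 panels, h=0.3750): 0.017533
R(3,0) (trapezoid, 8 panels, h=0.1875): 0.007714
R(1,1) = 0.056911 + (0.056911 − 0.209549)/3 = 0.006032
R(2,1) = 0.017533 + (0.017533 − 0.056911)/3 = 0.004407
R(3,1) = 0.007714 + (0.007714 − 0.017533)/3 = 0.004441
R(2,2) = 0.004407 + (0.004407 − 0.006032)/15 = 0.004299
R(3,2) = 0.004441 + (0.004441 − 0.004407)/15 = 0.004443
R(3,3) = 0.004443 + (0.004443 − 0.004299)/63 = 0.004445

0.0044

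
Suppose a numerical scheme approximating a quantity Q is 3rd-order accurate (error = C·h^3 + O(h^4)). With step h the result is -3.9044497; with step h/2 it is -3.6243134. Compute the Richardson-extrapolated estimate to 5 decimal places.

-3.58429

Extrapolated value = (8·A(h/2) − A(h)) / (8 − 1)
= (8·(-3.6243134) − (-3.9044497)) / 7
= -25.0900575 / 7 = -3.5842939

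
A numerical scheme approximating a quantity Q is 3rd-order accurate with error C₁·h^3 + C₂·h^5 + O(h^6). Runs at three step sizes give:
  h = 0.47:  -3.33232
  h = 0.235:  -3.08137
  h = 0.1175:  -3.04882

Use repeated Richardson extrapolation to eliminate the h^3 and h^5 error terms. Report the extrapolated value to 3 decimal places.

First eliminate the h^3 term (factor 2^3 = 8):
  B₁ = (8·(-3.08137) − (-3.33232))/7 = -3.04552
  B₂ = (8·(-3.04882) − (-3.08137))/7 = -3.04417
Then eliminate the h^5 term (factor 2^5 = 32):
  (32·(-3.04417) − (-3.04552))/31 = -3.04413

-3.044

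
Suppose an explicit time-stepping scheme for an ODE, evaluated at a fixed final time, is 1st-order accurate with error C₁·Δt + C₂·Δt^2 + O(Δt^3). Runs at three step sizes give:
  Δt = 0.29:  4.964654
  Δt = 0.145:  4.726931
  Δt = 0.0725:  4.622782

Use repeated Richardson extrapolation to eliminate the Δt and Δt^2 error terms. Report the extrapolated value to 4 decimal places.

First eliminate the Δt term (factor 2^1 = 2):
  B₁ = (2·4.726931 − 4.964654)/1 = 4.489208
  B₂ = (2·4.622782 − 4.726931)/1 = 4.518633
Then eliminate the Δt^2 term (factor 2^2 = 4):
  (4·4.518633 − 4.489208)/3 = 4.528441

4.5284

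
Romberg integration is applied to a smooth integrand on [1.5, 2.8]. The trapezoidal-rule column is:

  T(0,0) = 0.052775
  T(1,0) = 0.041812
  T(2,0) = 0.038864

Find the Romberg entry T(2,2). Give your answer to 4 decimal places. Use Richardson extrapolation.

0.0379

Richardson extrapolation on the trapezoidal column (denominator 4−1=3):
T(1,1) = 0.041812 + (0.041812 − 0.052775)/3 = 0.038158
T(2,1) = 0.038864 + (0.038864 − 0.041812)/3 = 0.037881
T(2,2) = (16·0.037881 − 0.038158) / 15 = 0.037863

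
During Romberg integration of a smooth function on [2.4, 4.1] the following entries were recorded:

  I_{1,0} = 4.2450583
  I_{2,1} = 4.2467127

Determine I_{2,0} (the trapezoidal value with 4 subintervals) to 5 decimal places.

From I_{2,1} = (4·I_{2,0} − I_{1,0})/3, solve for I_{2,0}:
4·I_{2,0} = 3·4.2467127 + 4.2450583 = 16.9851964
I_{2,0} = 4.2462991

4.24630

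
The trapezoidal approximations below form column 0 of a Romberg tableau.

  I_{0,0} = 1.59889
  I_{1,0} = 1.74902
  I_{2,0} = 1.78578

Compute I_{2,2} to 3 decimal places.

1.798

Richardson extrapolation on the trapezoidal column (denominator 4−1=3):
I_{1,1} = (4·1.74902 − 1.59889) / 3 = 1.79906
I_{2,1} = 1.78578 + (1.78578 − 1.74902)/3 = 1.79803
I_{2,2} = 1.79803 + (1.79803 − 1.79906)/15 = 1.79796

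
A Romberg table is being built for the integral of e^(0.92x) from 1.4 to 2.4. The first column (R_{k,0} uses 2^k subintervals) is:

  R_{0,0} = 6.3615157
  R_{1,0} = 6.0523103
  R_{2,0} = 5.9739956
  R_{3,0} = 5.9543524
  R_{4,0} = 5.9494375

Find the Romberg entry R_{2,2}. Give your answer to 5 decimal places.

Richardson extrapolation on the trapezoidal column (denominator 4−1=3):
R_{1,1} = (4·6.0523103 − 6.3615157) / 3 = 5.9492418
R_{2,1} = 5.9739956 + (5.9739956 − 6.0523103)/3 = 5.9478907
R_{2,2} = 5.9478907 + (5.9478907 − 5.9492418)/15 = 5.9478006

5.94780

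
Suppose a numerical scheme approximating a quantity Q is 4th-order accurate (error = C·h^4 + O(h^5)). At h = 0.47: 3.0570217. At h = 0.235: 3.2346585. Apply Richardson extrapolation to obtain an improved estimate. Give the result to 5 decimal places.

3.24650

The leading error scales as h^4; refining by a factor of 2 reduces it by 2^4 = 16.
Extrapolated value = (16·A(h/2) − A(h)) / (16 − 1)
= (16·3.2346585 − 3.0570217) / 15
= 48.6975143 / 15 = 3.2465010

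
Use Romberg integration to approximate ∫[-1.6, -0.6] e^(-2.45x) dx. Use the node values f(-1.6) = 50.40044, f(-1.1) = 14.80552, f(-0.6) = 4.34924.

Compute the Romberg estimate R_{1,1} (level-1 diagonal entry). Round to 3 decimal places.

18.995

R_{0,0} (trapezoid, 1 panel, h=1.0000): 27.37484
R_{1,0} (trapezoid, 2 panels, h=0.5000): 21.09018
R_{1,1} = 21.09018 + (21.09018 − 27.37484)/3 = 18.99529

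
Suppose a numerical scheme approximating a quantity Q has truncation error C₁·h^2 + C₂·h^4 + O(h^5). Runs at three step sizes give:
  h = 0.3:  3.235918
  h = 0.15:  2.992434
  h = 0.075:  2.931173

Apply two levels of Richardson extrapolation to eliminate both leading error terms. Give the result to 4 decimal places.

2.9107

First eliminate the h^2 term (factor 2^2 = 4):
  B₁ = (4·2.992434 − 3.235918)/3 = 2.911273
  B₂ = (4·2.931173 − 2.992434)/3 = 2.910753
Then eliminate the h^4 term (factor 2^4 = 16):
  (16·2.910753 − 2.911273)/15 = 2.910718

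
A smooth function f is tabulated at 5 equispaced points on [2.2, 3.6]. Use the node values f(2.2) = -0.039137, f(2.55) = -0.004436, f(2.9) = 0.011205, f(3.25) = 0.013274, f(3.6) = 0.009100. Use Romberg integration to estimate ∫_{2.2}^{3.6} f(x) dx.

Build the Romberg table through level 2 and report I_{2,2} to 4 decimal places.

I_{0,0} (trapezoid, 1 panel, h=1.4000): -0.021026
I_{1,0} (trapezoid, 2 panels, h=0.7000): -0.002669
I_{2,0} (trapezoid, 4 panels, h=0.3500): 0.001759
I_{1,1} = -0.002669 + (-0.002669 − (-0.021026))/3 = 0.003450
I_{2,1} = 0.001759 + (0.001759 − (-0.002669))/3 = 0.003235
I_{2,2} = 0.003235 + (0.003235 − 0.003450)/15 = 0.003221

0.0032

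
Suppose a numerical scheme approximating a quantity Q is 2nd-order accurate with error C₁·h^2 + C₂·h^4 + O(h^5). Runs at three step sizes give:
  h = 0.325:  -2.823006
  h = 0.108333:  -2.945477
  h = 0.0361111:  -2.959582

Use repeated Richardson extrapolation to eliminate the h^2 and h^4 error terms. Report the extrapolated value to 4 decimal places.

-2.9614

First eliminate the h^2 term (factor 3^2 = 9):
  B₁ = (9·(-2.945477) − (-2.823006))/8 = -2.960786
  B₂ = (9·(-2.959582) − (-2.945477))/8 = -2.961345
Then eliminate the h^4 term (factor 3^4 = 81):
  (81·(-2.961345) − (-2.960786))/80 = -2.961352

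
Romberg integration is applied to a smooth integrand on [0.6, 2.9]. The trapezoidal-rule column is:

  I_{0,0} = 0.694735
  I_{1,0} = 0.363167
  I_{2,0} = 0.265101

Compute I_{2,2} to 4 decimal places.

Richardson extrapolation on the trapezoidal column (denominator 4−1=3):
I_{1,1} = 0.363167 + (0.363167 − 0.694735)/3 = 0.252644
I_{2,1} = 0.265101 + (0.265101 − 0.363167)/3 = 0.232412
I_{2,2} = 0.232412 + (0.232412 − 0.252644)/15 = 0.231063

0.2311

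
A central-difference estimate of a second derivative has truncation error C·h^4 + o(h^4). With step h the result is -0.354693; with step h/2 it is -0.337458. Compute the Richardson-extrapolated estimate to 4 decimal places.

The leading error scales as h^4; refining by a factor of 2 reduces it by 2^4 = 16.
Extrapolated value = (16·A(h/2) − A(h)) / (16 − 1)
= (16·(-0.337458) − (-0.354693)) / 15
= -5.044635 / 15 = -0.336309

-0.3363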